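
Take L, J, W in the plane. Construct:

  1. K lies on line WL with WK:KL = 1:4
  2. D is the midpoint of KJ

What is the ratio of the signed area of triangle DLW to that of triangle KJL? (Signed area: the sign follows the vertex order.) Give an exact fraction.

Set L = (0, 0), J = (1, 0), W = (0, 1); any affine frame gives the same invariant.
1. K lies on line WL with WK:KL = 1:4 ⇒ K = (0, 4/5)
2. D is the midpoint of KJ ⇒ D = (1/2, 2/5)
2·[DLW] = -1/2, 2·[KJL] = -4/5
[DLW]:[KJL] = -1/2:-4/5 = 5/8

[DLW]:[KJL] = 5/8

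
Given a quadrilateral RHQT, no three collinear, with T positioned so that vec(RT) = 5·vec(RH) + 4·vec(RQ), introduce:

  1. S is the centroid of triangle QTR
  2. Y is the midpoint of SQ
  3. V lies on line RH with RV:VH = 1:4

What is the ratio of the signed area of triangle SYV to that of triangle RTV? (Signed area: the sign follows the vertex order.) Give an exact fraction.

[SYV]:[RTV] = -9/8

Set R = (0, 0), H = (1, 0), Q = (0, 1), T = (5, 4); any affine frame gives the same invariant.
1. S is the centroid of triangle QTR ⇒ S = (5/3, 5/3)
2. Y is the midpoint of SQ ⇒ Y = (5/6, 4/3)
3. V lies on line RH with RV:VH = 1:4 ⇒ V = (1/5, 0)
2·[SYV] = 9/10, 2·[RTV] = -4/5
[SYV]:[RTV] = 9/10:-4/5 = -9/8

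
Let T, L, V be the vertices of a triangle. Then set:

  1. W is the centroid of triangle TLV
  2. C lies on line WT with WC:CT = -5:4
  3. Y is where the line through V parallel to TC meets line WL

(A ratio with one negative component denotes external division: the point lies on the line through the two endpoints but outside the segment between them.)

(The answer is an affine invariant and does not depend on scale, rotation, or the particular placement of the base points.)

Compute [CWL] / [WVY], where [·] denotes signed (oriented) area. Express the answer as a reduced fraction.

Work in coordinates with T = (0, 0), L = (1, 0), V = (0, 1).
1. W is the centroid of triangle TLV ⇒ W = (1/3, 1/3)
2. C lies on line WT with WC:CT = -5:4 ⇒ C = (-4/3, -4/3)
3. Y is where the line through V parallel to TC meets line WL ⇒ Y = (-1/3, 2/3)
2·[CWL] = -5/3, 2·[WVY] = 1/3
[CWL]:[WVY] = -5/3:1/3 = -5

[CWL]:[WVY] = -5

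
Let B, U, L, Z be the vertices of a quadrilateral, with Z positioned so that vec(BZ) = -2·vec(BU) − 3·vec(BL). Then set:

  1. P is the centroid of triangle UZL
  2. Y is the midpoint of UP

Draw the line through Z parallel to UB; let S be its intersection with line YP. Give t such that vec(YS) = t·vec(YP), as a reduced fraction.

t = 8

Work in coordinates with B = (0, 0), U = (1, 0), L = (0, 1), Z = (-2, -3).
1. P is the centroid of triangle UZL ⇒ P = (-1/3, -2/3)
2. Y is the midpoint of UP ⇒ Y = (1/3, -1/3)
through Z parallel to UB: direction (-1, 0); meets YP at S = (-5, -3)
S = Y + t·(P−Y) with t = 8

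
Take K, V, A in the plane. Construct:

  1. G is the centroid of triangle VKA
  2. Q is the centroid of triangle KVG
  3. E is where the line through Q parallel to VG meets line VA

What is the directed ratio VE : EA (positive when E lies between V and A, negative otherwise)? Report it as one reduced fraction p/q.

VE:EA = -1/4

Set K = (0, 0), V = (1, 0), A = (0, 1); any affine frame gives the same invariant.
1. G is the centroid of triangle VKA ⇒ G = (1/3, 1/3)
2. Q is the centroid of triangle KVG ⇒ Q = (4/9, 1/9)
3. E is where the line through Q parallel to VG meets line VA ⇒ E = (4/3, -1/3)
E = V + t·(A−V) with t = -1/3, so VE:EA = t:(1−t) = -1/3:4/3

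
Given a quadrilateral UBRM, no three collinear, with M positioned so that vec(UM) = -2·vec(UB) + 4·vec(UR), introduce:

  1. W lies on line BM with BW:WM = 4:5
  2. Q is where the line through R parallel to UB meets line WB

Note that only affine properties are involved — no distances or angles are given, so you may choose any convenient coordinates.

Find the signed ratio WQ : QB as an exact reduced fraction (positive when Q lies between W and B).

WQ:QB = 7/9

Assign U = (0, 0), B = (1, 0), R = (0, 1), M = (-2, 4) — the answer is frame-independent, so this choice is without loss of generality.
1. W lies on line BM with BW:WM = 4:5 ⇒ W = (-1/3, 16/9)
2. Q is where the line through R parallel to UB meets line WB ⇒ Q = (1/4, 1)
Q = W + t·(B−W) with t = 7/16, so WQ:QB = t:(1−t) = 7/16:9/16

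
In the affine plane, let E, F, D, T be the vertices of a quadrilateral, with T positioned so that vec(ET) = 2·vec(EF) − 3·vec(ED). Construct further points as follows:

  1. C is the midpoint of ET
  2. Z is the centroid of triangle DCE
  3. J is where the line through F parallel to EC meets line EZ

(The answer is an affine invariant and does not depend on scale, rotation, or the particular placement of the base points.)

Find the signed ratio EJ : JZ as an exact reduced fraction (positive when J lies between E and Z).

EJ:JZ = -9/7

Choose coordinates E = (0, 0), F = (1, 0), D = (0, 1), T = (2, -3).
1. C is the midpoint of ET ⇒ C = (1, -3/2)
2. Z is the centroid of triangle DCE ⇒ Z = (1/3, -1/6)
3. J is where the line through F parallel to EC meets line EZ ⇒ J = (3/2, -3/4)
J = E + t·(Z−E) with t = 9/2, so EJ:JZ = t:(1−t) = 9/2:-7/2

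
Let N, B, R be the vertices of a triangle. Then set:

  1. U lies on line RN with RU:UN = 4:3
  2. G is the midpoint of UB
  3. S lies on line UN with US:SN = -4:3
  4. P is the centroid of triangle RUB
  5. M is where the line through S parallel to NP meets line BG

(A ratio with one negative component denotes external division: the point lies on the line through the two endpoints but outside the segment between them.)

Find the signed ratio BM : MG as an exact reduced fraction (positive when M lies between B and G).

BM:MG = 2/11

Work in coordinates with N = (0, 0), B = (1, 0), R = (0, 1).
1. U lies on line RN with RU:UN = 4:3 ⇒ U = (0, 3/7)
2. G is the midpoint of UB ⇒ G = (1/2, 3/14)
3. S lies on line UN with US:SN = -4:3 ⇒ S = (0, -9/7)
4. P is the centroid of triangle RUB ⇒ P = (1/3, 10/21)
5. M is where the line through S parallel to NP meets line BG ⇒ M = (12/13, 3/91)
M = B + t·(G−B) with t = 2/13, so BM:MG = t:(1−t) = 2/13:11/13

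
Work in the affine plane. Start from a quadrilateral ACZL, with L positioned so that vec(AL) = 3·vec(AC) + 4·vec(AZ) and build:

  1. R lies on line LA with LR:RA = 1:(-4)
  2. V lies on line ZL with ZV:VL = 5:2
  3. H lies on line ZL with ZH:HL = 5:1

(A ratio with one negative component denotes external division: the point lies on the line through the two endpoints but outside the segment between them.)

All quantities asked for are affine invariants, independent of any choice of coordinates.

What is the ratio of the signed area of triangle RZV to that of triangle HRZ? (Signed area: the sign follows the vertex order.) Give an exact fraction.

[RZV]:[HRZ] = 6/7

Choose coordinates A = (0, 0), C = (1, 0), Z = (0, 1), L = (3, 4).
1. R lies on line LA with LR:RA = 1:(-4) ⇒ R = (4, 16/3)
2. V lies on line ZL with ZV:VL = 5:2 ⇒ V = (15/7, 22/7)
3. H lies on line ZL with ZH:HL = 5:1 ⇒ H = (5/2, 7/2)
2·[RZV] = 5/7, 2·[HRZ] = 5/6
[RZV]:[HRZ] = 5/7:5/6 = 6/7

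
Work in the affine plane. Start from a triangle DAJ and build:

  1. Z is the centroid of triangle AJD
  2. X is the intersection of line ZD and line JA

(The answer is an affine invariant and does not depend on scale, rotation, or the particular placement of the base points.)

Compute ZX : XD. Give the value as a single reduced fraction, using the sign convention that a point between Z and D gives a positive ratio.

Assign D = (0, 0), A = (1, 0), J = (0, 1) — the answer is frame-independent, so this choice is without loss of generality.
1. Z is the centroid of triangle AJD ⇒ Z = (1/3, 1/3)
2. X is the intersection of line ZD and line JA ⇒ X = (1/2, 1/2)
X = Z + t·(D−Z) with t = -1/2, so ZX:XD = t:(1−t) = -1/2:3/2

ZX:XD = -1/3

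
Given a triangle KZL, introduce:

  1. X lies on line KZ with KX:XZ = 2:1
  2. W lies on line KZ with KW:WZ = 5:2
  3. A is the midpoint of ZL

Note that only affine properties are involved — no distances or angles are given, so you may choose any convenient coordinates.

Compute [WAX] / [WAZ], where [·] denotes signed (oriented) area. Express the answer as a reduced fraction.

[WAX]:[WAZ] = -1/6

Choose coordinates K = (0, 0), Z = (1, 0), L = (0, 1).
1. X lies on line KZ with KX:XZ = 2:1 ⇒ X = (2/3, 0)
2. W lies on line KZ with KW:WZ = 5:2 ⇒ W = (5/7, 0)
3. A is the midpoint of ZL ⇒ A = (1/2, 1/2)
2·[WAX] = 1/42, 2·[WAZ] = -1/7
[WAX]:[WAZ] = 1/42:-1/7 = -1/6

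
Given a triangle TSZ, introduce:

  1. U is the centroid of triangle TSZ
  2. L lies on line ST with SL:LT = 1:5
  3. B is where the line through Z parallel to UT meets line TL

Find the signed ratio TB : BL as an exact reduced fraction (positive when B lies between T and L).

TB:BL = -6/11

Choose coordinates T = (0, 0), S = (1, 0), Z = (0, 1).
1. U is the centroid of triangle TSZ ⇒ U = (1/3, 1/3)
2. L lies on line ST with SL:LT = 1:5 ⇒ L = (5/6, 0)
3. B is where the line through Z parallel to UT meets line TL ⇒ B = (-1, 0)
B = T + t·(L−T) with t = -6/5, so TB:BL = t:(1−t) = -6/5:11/5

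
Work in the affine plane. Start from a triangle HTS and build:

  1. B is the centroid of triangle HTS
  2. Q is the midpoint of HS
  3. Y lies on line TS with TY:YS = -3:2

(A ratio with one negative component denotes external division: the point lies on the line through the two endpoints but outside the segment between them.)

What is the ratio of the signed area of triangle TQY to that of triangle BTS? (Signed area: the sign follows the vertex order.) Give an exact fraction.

Choose coordinates H = (0, 0), T = (1, 0), S = (0, 1).
1. B is the centroid of triangle HTS ⇒ B = (1/3, 1/3)
2. Q is the midpoint of HS ⇒ Q = (0, 1/2)
3. Y lies on line TS with TY:YS = -3:2 ⇒ Y = (-2, 3)
2·[TQY] = -3/2, 2·[BTS] = 1/3
[TQY]:[BTS] = -3/2:1/3 = -9/2

[TQY]:[BTS] = -9/2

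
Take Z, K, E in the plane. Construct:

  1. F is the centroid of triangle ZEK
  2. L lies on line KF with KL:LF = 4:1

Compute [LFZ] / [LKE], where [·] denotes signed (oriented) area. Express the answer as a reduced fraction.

[LFZ]:[LKE] = 1/4

Assign Z = (0, 0), K = (1, 0), E = (0, 1) — the answer is frame-independent, so this choice is without loss of generality.
1. F is the centroid of triangle ZEK ⇒ F = (1/3, 1/3)
2. L lies on line KF with KL:LF = 4:1 ⇒ L = (7/15, 4/15)
2·[LFZ] = 1/15, 2·[LKE] = 4/15
[LFZ]:[LKE] = 1/15:4/15 = 1/4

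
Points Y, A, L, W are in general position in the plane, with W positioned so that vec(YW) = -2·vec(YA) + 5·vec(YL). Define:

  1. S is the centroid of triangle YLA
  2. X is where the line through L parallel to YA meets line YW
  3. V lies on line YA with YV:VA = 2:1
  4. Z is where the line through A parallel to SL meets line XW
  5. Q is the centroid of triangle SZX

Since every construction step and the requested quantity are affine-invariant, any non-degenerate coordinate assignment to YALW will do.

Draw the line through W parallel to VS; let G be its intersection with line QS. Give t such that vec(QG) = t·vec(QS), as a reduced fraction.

Choose coordinates Y = (0, 0), A = (1, 0), L = (0, 1), W = (-2, 5).
1. S is the centroid of triangle YLA ⇒ S = (1/3, 1/3)
2. X is where the line through L parallel to YA meets line YW ⇒ X = (-2/5, 1)
3. V lies on line YA with YV:VA = 2:1 ⇒ V = (2/3, 0)
4. Z is where the line through A parallel to SL meets line XW ⇒ Z = (-4, 10)
5. Q is the centroid of triangle SZX ⇒ Q = (-61/45, 34/9)
through W parallel to VS: direction (-1/3, 1/3); meets QS at G = (-151/79, 388/79)
G = Q + t·(S−Q) with t = -26/79

t = -26/79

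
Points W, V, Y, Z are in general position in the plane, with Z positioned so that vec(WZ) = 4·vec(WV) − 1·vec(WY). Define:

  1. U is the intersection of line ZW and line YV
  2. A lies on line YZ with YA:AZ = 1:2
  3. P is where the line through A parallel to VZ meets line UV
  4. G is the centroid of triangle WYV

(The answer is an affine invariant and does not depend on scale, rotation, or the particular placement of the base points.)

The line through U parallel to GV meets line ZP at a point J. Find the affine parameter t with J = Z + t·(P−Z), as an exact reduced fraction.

Set W = (0, 0), V = (1, 0), Y = (0, 1), Z = (4, -1); any affine frame gives the same invariant.
1. U is the intersection of line ZW and line YV ⇒ U = (4/3, -1/3)
2. A lies on line YZ with YA:AZ = 1:2 ⇒ A = (4/3, 1/3)
3. P is where the line through A parallel to VZ meets line UV ⇒ P = (1/3, 2/3)
4. G is the centroid of triangle WYV ⇒ G = (1/3, 1/3)
through U parallel to GV: direction (2/3, -1/3); meets ZP at J = (-32/3, 17/3)
J = Z + t·(P−Z) with t = 4

t = 4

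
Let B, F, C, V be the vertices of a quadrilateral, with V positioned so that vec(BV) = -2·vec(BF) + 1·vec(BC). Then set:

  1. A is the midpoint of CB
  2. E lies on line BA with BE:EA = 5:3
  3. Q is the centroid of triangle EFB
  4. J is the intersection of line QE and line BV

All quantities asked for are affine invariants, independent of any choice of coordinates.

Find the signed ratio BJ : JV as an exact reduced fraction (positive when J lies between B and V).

BJ:JV = -5/9

Set B = (0, 0), F = (1, 0), C = (0, 1), V = (-2, 1); any affine frame gives the same invariant.
1. A is the midpoint of CB ⇒ A = (0, 1/2)
2. E lies on line BA with BE:EA = 5:3 ⇒ E = (0, 5/16)
3. Q is the centroid of triangle EFB ⇒ Q = (1/3, 5/48)
4. J is the intersection of line QE and line BV ⇒ J = (5/2, -5/4)
J = B + t·(V−B) with t = -5/4, so BJ:JV = t:(1−t) = -5/4:9/4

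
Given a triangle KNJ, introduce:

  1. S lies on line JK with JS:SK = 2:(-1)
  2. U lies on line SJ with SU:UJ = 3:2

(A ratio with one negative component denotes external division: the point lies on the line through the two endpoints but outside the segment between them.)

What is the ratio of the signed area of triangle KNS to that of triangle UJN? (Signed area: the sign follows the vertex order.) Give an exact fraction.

Choose coordinates K = (0, 0), N = (1, 0), J = (0, 1).
1. S lies on line JK with JS:SK = 2:(-1) ⇒ S = (0, -1)
2. U lies on line SJ with SU:UJ = 3:2 ⇒ U = (0, 1/5)
2·[KNS] = -1, 2·[UJN] = -4/5
[KNS]:[UJN] = -1:-4/5 = 5/4

[KNS]:[UJN] = 5/4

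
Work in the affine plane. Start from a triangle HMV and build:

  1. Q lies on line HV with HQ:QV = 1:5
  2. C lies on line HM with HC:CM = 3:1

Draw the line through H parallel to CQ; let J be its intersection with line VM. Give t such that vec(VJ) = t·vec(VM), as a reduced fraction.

t = 9/7

Set H = (0, 0), M = (1, 0), V = (0, 1); any affine frame gives the same invariant.
1. Q lies on line HV with HQ:QV = 1:5 ⇒ Q = (0, 1/6)
2. C lies on line HM with HC:CM = 3:1 ⇒ C = (3/4, 0)
through H parallel to CQ: direction (-3/4, 1/6); meets VM at J = (9/7, -2/7)
J = V + t·(M−V) with t = 9/7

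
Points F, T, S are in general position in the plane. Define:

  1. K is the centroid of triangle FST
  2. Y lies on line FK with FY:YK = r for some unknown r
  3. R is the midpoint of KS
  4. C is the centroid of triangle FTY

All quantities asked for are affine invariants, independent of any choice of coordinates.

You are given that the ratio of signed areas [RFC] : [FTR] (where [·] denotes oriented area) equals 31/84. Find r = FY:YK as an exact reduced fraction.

r = 3/4

Choose coordinates F = (0, 0), T = (1, 0), S = (0, 1).
1. K is the centroid of triangle FST ⇒ K = (1/3, 1/3)
2. With FY:YK = r, write λ = r/(r+1) so Y = F + λ·(K−F); Y is affine-linear in λ
3. R is the midpoint of KS ⇒ R = (1/6, 2/3)
4. C is the centroid of triangle FTY ⇒ C is an affine combination of earlier points and hence also affine-linear in λ
Every point depending on Y is an affine combination of Y and λ-independent points, so each such coordinate is linear in λ; the λ² term in each signed area is a multiple of (K−F)×(K−F) = 0, so 2·[RFC] and 2·[FTR] are each linear in λ. Evaluating at λ=0 and λ=1:
  2·[RFC] = 1/18·λ + 2/9,   2·[FTR] = 2/3
So [RFC]:[FTR] = (1/18·λ + 2/9) / (2/3). Setting this equal to 31/84:
  1/18·λ + 2/9 = 31/84·(2/3)  ⇒  λ = 3/7
Then r = λ/(1−λ) = (3/7)/(4/7) = 3/4. Check: with r = 3/4, Y = (1/7, 1/7) and [RFC]:[FTR] = 31/84 as required.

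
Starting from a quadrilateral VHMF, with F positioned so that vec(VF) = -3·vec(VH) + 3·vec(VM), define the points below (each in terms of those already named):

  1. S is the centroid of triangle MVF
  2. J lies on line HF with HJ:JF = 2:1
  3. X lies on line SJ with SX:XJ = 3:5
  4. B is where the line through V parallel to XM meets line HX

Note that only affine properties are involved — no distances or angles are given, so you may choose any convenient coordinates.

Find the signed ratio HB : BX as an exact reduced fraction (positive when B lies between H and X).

HB:BX = -7/15

Set V = (0, 0), H = (1, 0), M = (0, 1), F = (-3, 3); any affine frame gives the same invariant.
1. S is the centroid of triangle MVF ⇒ S = (-1, 4/3)
2. J lies on line HF with HJ:JF = 2:1 ⇒ J = (-5/3, 2)
3. X lies on line SJ with SX:XJ = 3:5 ⇒ X = (-5/4, 19/12)
4. B is where the line through V parallel to XM meets line HX ⇒ B = (95/32, -133/96)
B = H + t·(X−H) with t = -7/8, so HB:BX = t:(1−t) = -7/8:15/8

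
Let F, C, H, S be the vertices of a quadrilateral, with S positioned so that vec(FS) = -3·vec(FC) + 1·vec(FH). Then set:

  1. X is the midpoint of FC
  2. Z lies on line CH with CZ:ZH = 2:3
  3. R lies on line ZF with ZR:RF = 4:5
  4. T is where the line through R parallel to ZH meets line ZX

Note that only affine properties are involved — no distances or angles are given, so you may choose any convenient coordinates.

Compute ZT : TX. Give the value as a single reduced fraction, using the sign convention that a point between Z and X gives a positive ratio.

Choose coordinates F = (0, 0), C = (1, 0), H = (0, 1), S = (-3, 1).
1. X is the midpoint of FC ⇒ X = (1/2, 0)
2. Z lies on line CH with CZ:ZH = 2:3 ⇒ Z = (3/5, 2/5)
3. R lies on line ZF with ZR:RF = 4:5 ⇒ R = (1/3, 2/9)
4. T is where the line through R parallel to ZH meets line ZX ⇒ T = (23/45, 2/45)
T = Z + t·(X−Z) with t = 8/9, so ZT:TX = t:(1−t) = 8/9:1/9

ZT:TX = 8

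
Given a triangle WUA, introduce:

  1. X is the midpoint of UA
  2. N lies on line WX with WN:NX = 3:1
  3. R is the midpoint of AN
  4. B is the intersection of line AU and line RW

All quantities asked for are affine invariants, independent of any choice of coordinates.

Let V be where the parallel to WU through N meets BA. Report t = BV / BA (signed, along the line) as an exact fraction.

t = -23/12

Work in coordinates with W = (0, 0), U = (1, 0), A = (0, 1).
1. X is the midpoint of UA ⇒ X = (1/2, 1/2)
2. N lies on line WX with WN:NX = 3:1 ⇒ N = (3/8, 3/8)
3. R is the midpoint of AN ⇒ R = (3/16, 11/16)
4. B is the intersection of line AU and line RW ⇒ B = (3/14, 11/14)
through N parallel to WU: direction (1, 0); meets BA at V = (5/8, 3/8)
V = B + t·(A−B) with t = -23/12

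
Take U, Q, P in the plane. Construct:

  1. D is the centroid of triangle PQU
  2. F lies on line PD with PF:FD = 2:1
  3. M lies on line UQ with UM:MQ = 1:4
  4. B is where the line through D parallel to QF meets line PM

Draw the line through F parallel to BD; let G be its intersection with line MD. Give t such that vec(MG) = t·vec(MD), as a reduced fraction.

t = 4/3

Choose coordinates U = (0, 0), Q = (1, 0), P = (0, 1).
1. D is the centroid of triangle PQU ⇒ D = (1/3, 1/3)
2. F lies on line PD with PF:FD = 2:1 ⇒ F = (2/9, 5/9)
3. M lies on line UQ with UM:MQ = 1:4 ⇒ M = (1/5, 0)
4. B is where the line through D parallel to QF meets line PM ⇒ B = (1/10, 1/2)
through F parallel to BD: direction (7/30, -1/6); meets MD at G = (17/45, 4/9)
G = M + t·(D−M) with t = 4/3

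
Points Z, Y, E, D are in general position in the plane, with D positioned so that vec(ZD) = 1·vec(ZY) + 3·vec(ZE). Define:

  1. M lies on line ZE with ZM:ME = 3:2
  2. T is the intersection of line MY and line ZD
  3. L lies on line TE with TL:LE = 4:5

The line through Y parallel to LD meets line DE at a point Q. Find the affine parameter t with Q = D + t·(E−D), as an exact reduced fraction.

Assign Z = (0, 0), Y = (1, 0), E = (0, 1), D = (1, 3) — the answer is frame-independent, so this choice is without loss of generality.
1. M lies on line ZE with ZM:ME = 3:2 ⇒ M = (0, 3/5)
2. T is the intersection of line MY and line ZD ⇒ T = (1/6, 1/2)
3. L lies on line TE with TL:LE = 4:5 ⇒ L = (5/54, 13/18)
through Y parallel to LD: direction (49/54, 41/18); meets DE at Q = (172/25, 369/25)
Q = D + t·(E−D) with t = -147/25

t = -147/25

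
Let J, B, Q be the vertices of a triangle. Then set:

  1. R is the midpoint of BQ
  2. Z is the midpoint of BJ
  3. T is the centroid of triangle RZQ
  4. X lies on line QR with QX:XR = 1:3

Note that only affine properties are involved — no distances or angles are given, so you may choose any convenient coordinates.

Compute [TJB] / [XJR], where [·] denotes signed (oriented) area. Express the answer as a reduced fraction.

Work in coordinates with J = (0, 0), B = (1, 0), Q = (0, 1).
1. R is the midpoint of BQ ⇒ R = (1/2, 1/2)
2. Z is the midpoint of BJ ⇒ Z = (1/2, 0)
3. T is the centroid of triangle RZQ ⇒ T = (1/3, 1/2)
4. X lies on line QR with QX:XR = 1:3 ⇒ X = (1/8, 7/8)
2·[TJB] = 1/2, 2·[XJR] = 3/8
[TJB]:[XJR] = 1/2:3/8 = 4/3

[TJB]:[XJR] = 4/3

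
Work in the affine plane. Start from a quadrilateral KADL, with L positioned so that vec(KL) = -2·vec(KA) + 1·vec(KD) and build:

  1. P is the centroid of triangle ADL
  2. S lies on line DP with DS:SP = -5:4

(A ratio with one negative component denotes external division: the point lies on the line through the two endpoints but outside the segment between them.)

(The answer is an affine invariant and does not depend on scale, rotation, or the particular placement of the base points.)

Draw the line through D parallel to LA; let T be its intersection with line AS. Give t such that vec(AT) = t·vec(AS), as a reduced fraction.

t = -3/7

Assign K = (0, 0), A = (1, 0), D = (0, 1), L = (-2, 1) — the answer is frame-independent, so this choice is without loss of generality.
1. P is the centroid of triangle ADL ⇒ P = (-1/3, 2/3)
2. S lies on line DP with DS:SP = -5:4 ⇒ S = (-5/3, -2/3)
through D parallel to LA: direction (3, -1); meets AS at T = (15/7, 2/7)
T = A + t·(S−A) with t = -3/7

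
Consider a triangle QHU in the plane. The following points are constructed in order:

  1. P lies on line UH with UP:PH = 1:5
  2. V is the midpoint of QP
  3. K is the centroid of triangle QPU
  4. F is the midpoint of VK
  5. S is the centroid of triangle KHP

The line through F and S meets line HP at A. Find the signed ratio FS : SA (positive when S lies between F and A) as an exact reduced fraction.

Set Q = (0, 0), H = (1, 0), U = (0, 1); any affine frame gives the same invariant.
1. P lies on line UH with UP:PH = 1:5 ⇒ P = (1/6, 5/6)
2. V is the midpoint of QP ⇒ V = (1/12, 5/12)
3. K is the centroid of triangle QPU ⇒ K = (1/18, 11/18)
4. F is the midpoint of VK ⇒ F = (5/72, 37/72)
5. S is the centroid of triangle KHP ⇒ S = (11/27, 13/27)
line FS meets HP at A = (35/66, 31/66)
S = F + t·(A−F) with t = 11/15, so FS:SA = 11/15:4/15

FS:SA = 11/4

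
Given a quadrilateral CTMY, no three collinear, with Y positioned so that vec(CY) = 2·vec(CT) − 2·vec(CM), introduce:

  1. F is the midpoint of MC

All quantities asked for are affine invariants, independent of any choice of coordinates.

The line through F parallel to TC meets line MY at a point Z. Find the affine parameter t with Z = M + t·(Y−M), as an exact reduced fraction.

Work in coordinates with C = (0, 0), T = (1, 0), M = (0, 1), Y = (2, -2).
1. F is the midpoint of MC ⇒ F = (0, 1/2)
through F parallel to TC: direction (-1, 0); meets MY at Z = (1/3, 1/2)
Z = M + t·(Y−M) with t = 1/6

t = 1/6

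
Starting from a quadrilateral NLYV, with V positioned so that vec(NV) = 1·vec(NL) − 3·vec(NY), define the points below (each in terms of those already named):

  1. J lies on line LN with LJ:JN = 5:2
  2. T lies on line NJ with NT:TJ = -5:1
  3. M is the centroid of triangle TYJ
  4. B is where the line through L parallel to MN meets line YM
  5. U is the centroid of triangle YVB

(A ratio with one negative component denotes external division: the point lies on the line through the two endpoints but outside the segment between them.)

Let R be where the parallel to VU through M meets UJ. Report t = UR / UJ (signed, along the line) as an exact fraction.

t = 40/53

Assign N = (0, 0), L = (1, 0), Y = (0, 1), V = (1, -3) — the answer is frame-independent, so this choice is without loss of generality.
1. J lies on line LN with LJ:JN = 5:2 ⇒ J = (2/7, 0)
2. T lies on line NJ with NT:TJ = -5:1 ⇒ T = (5/14, 0)
3. M is the centroid of triangle TYJ ⇒ M = (3/14, 1/3)
4. B is where the line through L parallel to MN meets line YM ⇒ B = (23/42, -19/27)
5. U is the centroid of triangle YVB ⇒ U = (65/126, -73/81)
through M parallel to VU: direction (-61/126, 170/81); meets UJ at R = (2285/6678, -949/4293)
R = U + t·(J−U) with t = 40/53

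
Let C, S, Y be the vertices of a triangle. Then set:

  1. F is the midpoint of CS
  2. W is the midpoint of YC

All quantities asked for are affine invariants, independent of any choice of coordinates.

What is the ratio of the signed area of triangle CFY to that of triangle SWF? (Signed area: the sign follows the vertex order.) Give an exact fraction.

Work in coordinates with C = (0, 0), S = (1, 0), Y = (0, 1).
1. F is the midpoint of CS ⇒ F = (1/2, 0)
2. W is the midpoint of YC ⇒ W = (0, 1/2)
2·[CFY] = 1/2, 2·[SWF] = 1/4
[CFY]:[SWF] = 1/2:1/4 = 2

[CFY]:[SWF] = 2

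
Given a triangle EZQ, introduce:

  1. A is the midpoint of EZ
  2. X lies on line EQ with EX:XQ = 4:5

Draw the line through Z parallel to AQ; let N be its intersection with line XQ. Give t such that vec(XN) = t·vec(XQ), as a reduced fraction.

t = 14/5

Set E = (0, 0), Z = (1, 0), Q = (0, 1); any affine frame gives the same invariant.
1. A is the midpoint of EZ ⇒ A = (1/2, 0)
2. X lies on line EQ with EX:XQ = 4:5 ⇒ X = (0, 4/9)
through Z parallel to AQ: direction (-1/2, 1); meets XQ at N = (0, 2)
N = X + t·(Q−X) with t = 14/5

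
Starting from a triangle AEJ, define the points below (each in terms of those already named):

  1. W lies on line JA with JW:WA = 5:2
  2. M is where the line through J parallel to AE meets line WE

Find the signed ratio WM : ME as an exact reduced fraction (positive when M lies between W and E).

WM:ME = -5/7

Set A = (0, 0), E = (1, 0), J = (0, 1); any affine frame gives the same invariant.
1. W lies on line JA with JW:WA = 5:2 ⇒ W = (0, 2/7)
2. M is where the line through J parallel to AE meets line WE ⇒ M = (-5/2, 1)
M = W + t·(E−W) with t = -5/2, so WM:ME = t:(1−t) = -5/2:7/2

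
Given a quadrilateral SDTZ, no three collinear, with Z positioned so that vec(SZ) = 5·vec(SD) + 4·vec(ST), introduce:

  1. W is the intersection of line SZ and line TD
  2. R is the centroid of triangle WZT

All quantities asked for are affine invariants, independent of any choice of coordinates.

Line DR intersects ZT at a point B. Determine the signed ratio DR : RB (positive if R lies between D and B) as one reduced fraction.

DR:RB = 22/5

Choose coordinates S = (0, 0), D = (1, 0), T = (0, 1), Z = (5, 4).
1. W is the intersection of line SZ and line TD ⇒ W = (5/9, 4/9)
2. R is the centroid of triangle WZT ⇒ R = (50/27, 49/27)
line DR meets ZT at B = (45/22, 49/22)
R = D + t·(B−D) with t = 22/27, so DR:RB = 22/27:5/27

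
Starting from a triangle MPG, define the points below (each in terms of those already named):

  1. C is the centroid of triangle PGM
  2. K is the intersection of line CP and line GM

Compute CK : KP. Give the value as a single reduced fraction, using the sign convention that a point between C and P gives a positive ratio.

Set M = (0, 0), P = (1, 0), G = (0, 1); any affine frame gives the same invariant.
1. C is the centroid of triangle PGM ⇒ C = (1/3, 1/3)
2. K is the intersection of line CP and line GM ⇒ K = (0, 1/2)
K = C + t·(P−C) with t = -1/2, so CK:KP = t:(1−t) = -1/2:3/2

CK:KP = -1/3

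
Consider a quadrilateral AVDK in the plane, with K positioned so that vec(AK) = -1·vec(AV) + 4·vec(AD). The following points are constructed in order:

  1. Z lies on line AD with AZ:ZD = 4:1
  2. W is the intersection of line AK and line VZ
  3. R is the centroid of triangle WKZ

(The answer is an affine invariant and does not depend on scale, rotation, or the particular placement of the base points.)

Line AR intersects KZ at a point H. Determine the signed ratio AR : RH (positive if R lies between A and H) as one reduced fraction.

AR:RH = 3

Set A = (0, 0), V = (1, 0), D = (0, 1), K = (-1, 4); any affine frame gives the same invariant.
1. Z lies on line AD with AZ:ZD = 4:1 ⇒ Z = (0, 4/5)
2. W is the intersection of line AK and line VZ ⇒ W = (-1/4, 1)
3. R is the centroid of triangle WKZ ⇒ R = (-5/12, 29/15)
line AR meets KZ at H = (-5/9, 116/45)
R = A + t·(H−A) with t = 3/4, so AR:RH = 3/4:1/4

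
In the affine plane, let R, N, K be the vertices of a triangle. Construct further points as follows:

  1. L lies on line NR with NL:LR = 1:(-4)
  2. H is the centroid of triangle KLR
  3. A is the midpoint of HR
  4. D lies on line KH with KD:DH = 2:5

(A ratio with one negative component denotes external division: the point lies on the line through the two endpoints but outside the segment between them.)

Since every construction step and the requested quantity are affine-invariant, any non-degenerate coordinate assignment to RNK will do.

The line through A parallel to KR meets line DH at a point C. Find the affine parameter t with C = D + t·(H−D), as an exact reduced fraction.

Work in coordinates with R = (0, 0), N = (1, 0), K = (0, 1).
1. L lies on line NR with NL:LR = 1:(-4) ⇒ L = (4/3, 0)
2. H is the centroid of triangle KLR ⇒ H = (4/9, 1/3)
3. A is the midpoint of HR ⇒ A = (2/9, 1/6)
4. D lies on line KH with KD:DH = 2:5 ⇒ D = (8/63, 17/21)
through A parallel to KR: direction (0, -1); meets DH at C = (2/9, 2/3)
C = D + t·(H−D) with t = 3/10

t = 3/10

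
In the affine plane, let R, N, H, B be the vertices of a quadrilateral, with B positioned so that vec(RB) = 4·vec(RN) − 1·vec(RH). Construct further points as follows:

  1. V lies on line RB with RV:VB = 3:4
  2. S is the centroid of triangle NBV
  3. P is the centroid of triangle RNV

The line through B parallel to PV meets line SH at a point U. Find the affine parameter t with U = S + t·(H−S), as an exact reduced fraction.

t = 1/7

Choose coordinates R = (0, 0), N = (1, 0), H = (0, 1), B = (4, -1).
1. V lies on line RB with RV:VB = 3:4 ⇒ V = (12/7, -3/7)
2. S is the centroid of triangle NBV ⇒ S = (47/21, -10/21)
3. P is the centroid of triangle RNV ⇒ P = (19/21, -1/7)
through B parallel to PV: direction (17/21, -2/7); meets SH at U = (94/49, -13/49)
U = S + t·(H−S) with t = 1/7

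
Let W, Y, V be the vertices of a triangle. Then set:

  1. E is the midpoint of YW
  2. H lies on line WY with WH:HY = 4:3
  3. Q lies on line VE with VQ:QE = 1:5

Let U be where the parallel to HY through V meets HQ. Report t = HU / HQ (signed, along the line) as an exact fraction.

Set W = (0, 0), Y = (1, 0), V = (0, 1); any affine frame gives the same invariant.
1. E is the midpoint of YW ⇒ E = (1/2, 0)
2. H lies on line WY with WH:HY = 4:3 ⇒ H = (4/7, 0)
3. Q lies on line VE with VQ:QE = 1:5 ⇒ Q = (1/12, 5/6)
through V parallel to HY: direction (3/7, 0); meets HQ at U = (-1/70, 1)
U = H + t·(Q−H) with t = 6/5

t = 6/5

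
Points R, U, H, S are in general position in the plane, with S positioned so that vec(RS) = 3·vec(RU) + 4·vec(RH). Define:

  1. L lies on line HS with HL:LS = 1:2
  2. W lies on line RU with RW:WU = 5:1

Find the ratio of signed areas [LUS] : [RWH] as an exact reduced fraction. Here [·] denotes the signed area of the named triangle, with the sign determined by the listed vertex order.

Work in coordinates with R = (0, 0), U = (1, 0), H = (0, 1), S = (3, 4).
1. L lies on line HS with HL:LS = 1:2 ⇒ L = (1, 2)
2. W lies on line RU with RW:WU = 5:1 ⇒ W = (5/6, 0)
2·[LUS] = 4, 2·[RWH] = 5/6
[LUS]:[RWH] = 4:5/6 = 24/5

[LUS]:[RWH] = 24/5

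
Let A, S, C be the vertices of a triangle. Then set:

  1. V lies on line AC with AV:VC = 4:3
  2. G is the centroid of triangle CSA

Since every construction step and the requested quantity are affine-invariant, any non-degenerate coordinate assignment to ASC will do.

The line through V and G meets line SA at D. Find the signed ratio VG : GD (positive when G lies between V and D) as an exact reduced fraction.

VG:GD = 5/7

Assign A = (0, 0), S = (1, 0), C = (0, 1) — the answer is frame-independent, so this choice is without loss of generality.
1. V lies on line AC with AV:VC = 4:3 ⇒ V = (0, 4/7)
2. G is the centroid of triangle CSA ⇒ G = (1/3, 1/3)
line VG meets SA at D = (4/5, 0)
G = V + t·(D−V) with t = 5/12, so VG:GD = 5/12:7/12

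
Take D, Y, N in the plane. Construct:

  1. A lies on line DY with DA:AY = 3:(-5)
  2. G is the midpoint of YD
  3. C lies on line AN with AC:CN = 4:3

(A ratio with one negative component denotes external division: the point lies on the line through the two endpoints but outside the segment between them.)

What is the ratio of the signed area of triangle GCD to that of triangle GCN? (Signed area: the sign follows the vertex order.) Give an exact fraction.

Work in coordinates with D = (0, 0), Y = (1, 0), N = (0, 1).
1. A lies on line DY with DA:AY = 3:(-5) ⇒ A = (-3/2, 0)
2. G is the midpoint of YD ⇒ G = (1/2, 0)
3. C lies on line AN with AC:CN = 4:3 ⇒ C = (-9/14, 4/7)
2·[GCD] = 2/7, 2·[GCN] = -6/7
[GCD]:[GCN] = 2/7:-6/7 = -1/3

[GCD]:[GCN] = -1/3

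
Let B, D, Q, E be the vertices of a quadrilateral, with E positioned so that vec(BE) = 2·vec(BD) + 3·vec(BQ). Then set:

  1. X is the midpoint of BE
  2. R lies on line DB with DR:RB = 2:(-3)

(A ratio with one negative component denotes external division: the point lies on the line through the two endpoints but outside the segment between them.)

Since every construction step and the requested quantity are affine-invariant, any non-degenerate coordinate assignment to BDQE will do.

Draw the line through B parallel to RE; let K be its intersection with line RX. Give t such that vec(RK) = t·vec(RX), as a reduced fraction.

Work in coordinates with B = (0, 0), D = (1, 0), Q = (0, 1), E = (2, 3).
1. X is the midpoint of BE ⇒ X = (1, 3/2)
2. R lies on line DB with DR:RB = 2:(-3) ⇒ R = (3, 0)
through B parallel to RE: direction (-1, 3); meets RX at K = (-1, 3)
K = R + t·(X−R) with t = 2

t = 2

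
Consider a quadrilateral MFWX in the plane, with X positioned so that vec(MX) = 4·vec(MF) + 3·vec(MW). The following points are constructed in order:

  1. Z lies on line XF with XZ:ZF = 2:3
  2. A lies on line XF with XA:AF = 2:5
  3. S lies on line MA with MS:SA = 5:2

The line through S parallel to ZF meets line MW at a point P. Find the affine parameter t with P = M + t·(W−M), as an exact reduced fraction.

Set M = (0, 0), F = (1, 0), W = (0, 1), X = (4, 3); any affine frame gives the same invariant.
1. Z lies on line XF with XZ:ZF = 2:3 ⇒ Z = (14/5, 9/5)
2. A lies on line XF with XA:AF = 2:5 ⇒ A = (22/7, 15/7)
3. S lies on line MA with MS:SA = 5:2 ⇒ S = (110/49, 75/49)
through S parallel to ZF: direction (-9/5, -9/5); meets MW at P = (0, -5/7)
P = M + t·(W−M) with t = -5/7

t = -5/7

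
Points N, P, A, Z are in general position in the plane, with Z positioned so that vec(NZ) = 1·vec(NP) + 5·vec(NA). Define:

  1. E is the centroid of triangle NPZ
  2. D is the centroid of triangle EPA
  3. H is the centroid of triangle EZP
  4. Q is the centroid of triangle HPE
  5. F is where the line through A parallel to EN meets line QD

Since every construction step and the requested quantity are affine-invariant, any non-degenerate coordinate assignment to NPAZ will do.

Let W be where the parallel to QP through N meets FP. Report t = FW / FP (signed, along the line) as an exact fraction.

t = 31/66

Assign N = (0, 0), P = (1, 0), A = (0, 1), Z = (1, 5) — the answer is frame-independent, so this choice is without loss of generality.
1. E is the centroid of triangle NPZ ⇒ E = (2/3, 5/3)
2. D is the centroid of triangle EPA ⇒ D = (5/9, 8/9)
3. H is the centroid of triangle EZP ⇒ H = (8/9, 20/9)
4. Q is the centroid of triangle HPE ⇒ Q = (23/27, 35/27)
5. F is where the line through A parallel to EN meets line QD ⇒ F = (-7/9, -17/18)
through N parallel to QP: direction (4/27, -35/27); meets FP at W = (17/297, -595/1188)
W = F + t·(P−F) with t = 31/66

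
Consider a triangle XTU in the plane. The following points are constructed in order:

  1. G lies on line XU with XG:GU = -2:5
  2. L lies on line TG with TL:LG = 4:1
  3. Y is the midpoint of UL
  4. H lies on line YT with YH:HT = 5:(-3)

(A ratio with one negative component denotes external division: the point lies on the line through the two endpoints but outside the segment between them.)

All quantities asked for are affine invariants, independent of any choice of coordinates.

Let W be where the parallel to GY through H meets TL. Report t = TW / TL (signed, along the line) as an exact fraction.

t = -15/8

Work in coordinates with X = (0, 0), T = (1, 0), U = (0, 1).
1. G lies on line XU with XG:GU = -2:5 ⇒ G = (0, -2/3)
2. L lies on line TG with TL:LG = 4:1 ⇒ L = (1/5, -8/15)
3. Y is the midpoint of UL ⇒ Y = (1/10, 7/30)
4. H lies on line YT with YH:HT = 5:(-3) ⇒ H = (47/20, -7/20)
through H parallel to GY: direction (1/10, 9/10); meets TL at W = (5/2, 1)
W = T + t·(L−T) with t = -15/8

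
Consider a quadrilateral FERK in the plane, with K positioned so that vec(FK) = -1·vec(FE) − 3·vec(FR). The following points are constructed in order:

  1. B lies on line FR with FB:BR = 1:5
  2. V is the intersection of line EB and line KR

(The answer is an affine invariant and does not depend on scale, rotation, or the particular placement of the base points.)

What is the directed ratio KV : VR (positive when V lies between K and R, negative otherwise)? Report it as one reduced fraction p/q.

Set F = (0, 0), E = (1, 0), R = (0, 1), K = (-1, -3); any affine frame gives the same invariant.
1. B lies on line FR with FB:BR = 1:5 ⇒ B = (0, 1/6)
2. V is the intersection of line EB and line KR ⇒ V = (-1/5, 1/5)
V = K + t·(R−K) with t = 4/5, so KV:VR = t:(1−t) = 4/5:1/5

KV:VR = 4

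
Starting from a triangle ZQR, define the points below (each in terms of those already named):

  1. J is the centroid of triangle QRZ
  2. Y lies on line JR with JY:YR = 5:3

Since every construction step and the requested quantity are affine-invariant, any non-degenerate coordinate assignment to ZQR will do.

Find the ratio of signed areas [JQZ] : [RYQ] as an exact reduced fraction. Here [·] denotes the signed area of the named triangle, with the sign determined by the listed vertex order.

Work in coordinates with Z = (0, 0), Q = (1, 0), R = (0, 1).
1. J is the centroid of triangle QRZ ⇒ J = (1/3, 1/3)
2. Y lies on line JR with JY:YR = 5:3 ⇒ Y = (1/8, 3/4)
2·[JQZ] = -1/3, 2·[RYQ] = 1/8
[JQZ]:[RYQ] = -1/3:1/8 = -8/3

[JQZ]:[RYQ] = -8/3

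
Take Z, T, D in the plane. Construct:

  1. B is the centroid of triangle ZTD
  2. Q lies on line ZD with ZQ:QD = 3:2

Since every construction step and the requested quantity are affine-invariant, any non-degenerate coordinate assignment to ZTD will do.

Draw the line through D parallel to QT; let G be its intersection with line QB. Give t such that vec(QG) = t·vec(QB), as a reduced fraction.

t = -6

Set Z = (0, 0), T = (1, 0), D = (0, 1); any affine frame gives the same invariant.
1. B is the centroid of triangle ZTD ⇒ B = (1/3, 1/3)
2. Q lies on line ZD with ZQ:QD = 3:2 ⇒ Q = (0, 3/5)
through D parallel to QT: direction (1, -3/5); meets QB at G = (-2, 11/5)
G = Q + t·(B−Q) with t = -6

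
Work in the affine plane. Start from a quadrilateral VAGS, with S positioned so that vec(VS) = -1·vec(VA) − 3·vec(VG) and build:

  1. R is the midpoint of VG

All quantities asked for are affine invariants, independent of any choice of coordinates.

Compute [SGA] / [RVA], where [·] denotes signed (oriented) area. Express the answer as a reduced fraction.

[SGA]:[RVA] = -10

Work in coordinates with V = (0, 0), A = (1, 0), G = (0, 1), S = (-1, -3).
1. R is the midpoint of VG ⇒ R = (0, 1/2)
2·[SGA] = -5, 2·[RVA] = 1/2
[SGA]:[RVA] = -5:1/2 = -10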